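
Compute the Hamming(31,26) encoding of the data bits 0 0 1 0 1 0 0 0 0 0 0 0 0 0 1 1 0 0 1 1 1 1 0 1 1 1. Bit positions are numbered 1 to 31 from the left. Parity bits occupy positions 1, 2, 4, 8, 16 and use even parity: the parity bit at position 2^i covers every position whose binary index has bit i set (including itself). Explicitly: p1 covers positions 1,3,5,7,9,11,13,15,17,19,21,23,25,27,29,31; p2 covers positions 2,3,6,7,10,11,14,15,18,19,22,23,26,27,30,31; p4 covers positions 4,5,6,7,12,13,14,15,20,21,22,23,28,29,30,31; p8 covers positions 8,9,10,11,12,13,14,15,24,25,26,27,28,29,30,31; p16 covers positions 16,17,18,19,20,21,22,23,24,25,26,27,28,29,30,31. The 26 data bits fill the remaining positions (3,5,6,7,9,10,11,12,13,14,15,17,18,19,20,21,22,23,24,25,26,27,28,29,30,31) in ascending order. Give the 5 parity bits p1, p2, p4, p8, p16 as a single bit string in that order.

01001

Place data bits at non-power-of-two positions: b3=0, b5=0, b6=1, b7=0, b9=1, b10=0, b11=0, b12=0, b13=0, b14=0, b15=0, b17=0, b18=0, b19=0, b20=1, b21=1, b22=0, b23=0, b24=1, b25=1, b26=1, b27=1, b28=0, b29=1, b30=1, b31=1.
p1 = XOR of data positions {3,5,7,9,11,13,15,17,19,21,23,25,27,29,31} = 0⊕0⊕0⊕1⊕0⊕0⊕0⊕0⊕0⊕1⊕0⊕1⊕1⊕1⊕1 = 0
p2 = XOR of data positions {3,6,7,10,11,14,15,18,19,22,23,26,27,30,31} = 0⊕1⊕0⊕0⊕0⊕0⊕0⊕0⊕0⊕0⊕0⊕1⊕1⊕1⊕1 = 1
p4 = XOR of data positions {5,6,7,12,13,14,15,20,21,22,23,28,29,30,31} = 0⊕1⊕0⊕0⊕0⊕0⊕0⊕1⊕1⊕0⊕0⊕0⊕1⊕1⊕1 = 0
p8 = XOR of data positions {9,10,11,12,13,14,15,24,25,26,27,28,29,30,31} = 1⊕0⊕0⊕0⊕0⊕0⊕0⊕1⊕1⊕1⊕1⊕0⊕1⊕1⊕1 = 0
p16 = XOR of data positions {17,18,19,20,21,22,23,24,25,26,27,28,29,30,31} = 0⊕0⊕0⊕1⊕1⊕0⊕0⊕1⊕1⊕1⊕1⊕0⊕1⊕1⊕1 = 1
Parity bits p1,p2,p4,p8,p16 = 01001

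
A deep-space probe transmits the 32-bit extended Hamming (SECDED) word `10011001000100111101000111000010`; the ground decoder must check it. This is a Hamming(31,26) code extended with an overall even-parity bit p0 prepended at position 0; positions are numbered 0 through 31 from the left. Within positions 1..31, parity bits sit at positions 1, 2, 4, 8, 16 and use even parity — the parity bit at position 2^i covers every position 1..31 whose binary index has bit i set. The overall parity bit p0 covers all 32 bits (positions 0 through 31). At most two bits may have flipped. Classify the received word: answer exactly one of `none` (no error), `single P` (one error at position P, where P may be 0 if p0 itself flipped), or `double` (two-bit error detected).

s1: b1⊕b3⊕b5⊕b7⊕b9⊕b11⊕b13⊕b15⊕b17⊕b19⊕b21⊕b23⊕b25⊕b27⊕b29⊕b31 = 0⊕1⊕0⊕1⊕0⊕1⊕0⊕1⊕1⊕1⊕0⊕1⊕1⊕0⊕0⊕0 = 0
s2: b2⊕b3⊕b6⊕b7⊕b10⊕b11⊕b14⊕b15⊕b18⊕b19⊕b22⊕b23⊕b26⊕b27⊕b30⊕b31 = 0⊕1⊕0⊕1⊕0⊕1⊕1⊕1⊕0⊕1⊕0⊕1⊕0⊕0⊕1⊕0 = 0
s4: b4⊕b5⊕b6⊕b7⊕b12⊕b13⊕b14⊕b15⊕b20⊕b21⊕b22⊕b23⊕b28⊕b29⊕b30⊕b31 = 1⊕0⊕0⊕1⊕0⊕0⊕1⊕1⊕0⊕0⊕0⊕1⊕0⊕0⊕1⊕0 = 0
s8: b8⊕b9⊕b10⊕b11⊕b12⊕b13⊕b14⊕b15⊕b24⊕b25⊕b26⊕b27⊕b28⊕b29⊕b30⊕b31 = 0⊕0⊕0⊕1⊕0⊕0⊕1⊕1⊕1⊕1⊕0⊕0⊕0⊕0⊕1⊕0 = 0
s16: b16⊕b17⊕b18⊕b19⊕b20⊕b21⊕b22⊕b23⊕b24⊕b25⊕b26⊕b27⊕b28⊕b29⊕b30⊕b31 = 1⊕1⊕0⊕1⊕0⊕0⊕0⊕1⊕1⊕1⊕0⊕0⊕0⊕0⊕1⊕0 = 1
Syndrome (s16...s1) = 10000 → position 16.
Overall parity (XOR of all 32 bits, including p0): 1⊕0⊕0⊕1⊕1⊕0⊕0⊕1⊕0⊕0⊕0⊕1⊕0⊕0⊕1⊕1⊕1⊕1⊕0⊕1⊕0⊕0⊕0⊕1⊕1⊕1⊕0⊕0⊕0⊕0⊕1⊕0 = 0
Overall=0, syndrome position=16 → double-bit error detected (uncorrectable).

double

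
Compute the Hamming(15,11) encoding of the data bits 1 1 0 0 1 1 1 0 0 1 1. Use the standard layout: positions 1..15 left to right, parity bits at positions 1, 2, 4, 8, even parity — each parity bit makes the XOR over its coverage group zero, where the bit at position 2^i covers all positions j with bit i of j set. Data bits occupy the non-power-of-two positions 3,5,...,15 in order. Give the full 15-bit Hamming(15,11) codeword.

111110011110011

Place data bits at non-power-of-two positions: b3=1, b5=1, b6=0, b7=0, b9=1, b10=1, b11=1, b12=0, b13=0, b14=1, b15=1.
p1 = XOR of data positions {3,5,7,9,11,13,15} = 1⊕1⊕0⊕1⊕1⊕0⊕1 = 1
p2 = XOR of data positions {3,6,7,10,11,14,15} = 1⊕0⊕0⊕1⊕1⊕1⊕1 = 1
p4 = XOR of data positions {5,6,7,12,13,14,15} = 1⊕0⊕0⊕0⊕0⊕1⊕1 = 1
p8 = XOR of data positions {9,10,11,12,13,14,15} = 1⊕1⊕1⊕0⊕0⊕1⊕1 = 1
Codeword b1..b15 = 111110011110011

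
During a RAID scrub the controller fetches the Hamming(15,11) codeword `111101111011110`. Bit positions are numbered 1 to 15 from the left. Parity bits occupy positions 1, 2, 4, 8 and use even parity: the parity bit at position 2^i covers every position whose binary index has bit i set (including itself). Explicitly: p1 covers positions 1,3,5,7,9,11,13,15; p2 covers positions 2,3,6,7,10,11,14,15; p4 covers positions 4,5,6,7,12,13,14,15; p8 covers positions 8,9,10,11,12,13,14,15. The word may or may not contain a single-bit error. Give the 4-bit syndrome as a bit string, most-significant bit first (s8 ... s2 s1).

s1: b1⊕b3⊕b5⊕b7⊕b9⊕b11⊕b13⊕b15 = 1⊕1⊕0⊕1⊕1⊕1⊕1⊕0 = 0
s2: b2⊕b3⊕b6⊕b7⊕b10⊕b11⊕b14⊕b15 = 1⊕1⊕1⊕1⊕0⊕1⊕1⊕0 = 0
s4: b4⊕b5⊕b6⊕b7⊕b12⊕b13⊕b14⊕b15 = 1⊕0⊕1⊕1⊕1⊕1⊕1⊕0 = 0
s8: b8⊕b9⊕b10⊕b11⊕b12⊕b13⊕b14⊕b15 = 1⊕1⊕0⊕1⊕1⊕1⊕1⊕0 = 0
Syndrome (s8...s1) = 0000 → position 0 (no error).

0000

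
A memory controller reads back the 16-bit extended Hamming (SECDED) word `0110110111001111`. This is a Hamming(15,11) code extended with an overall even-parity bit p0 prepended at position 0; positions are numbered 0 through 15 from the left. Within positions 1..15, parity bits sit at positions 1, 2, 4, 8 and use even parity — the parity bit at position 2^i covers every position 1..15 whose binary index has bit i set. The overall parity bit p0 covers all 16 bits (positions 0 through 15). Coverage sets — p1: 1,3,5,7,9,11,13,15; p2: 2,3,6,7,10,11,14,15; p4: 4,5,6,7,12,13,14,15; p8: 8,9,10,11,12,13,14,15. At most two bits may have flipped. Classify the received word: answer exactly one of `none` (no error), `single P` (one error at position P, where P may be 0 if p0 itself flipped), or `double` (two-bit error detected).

s1: b1⊕b3⊕b5⊕b7⊕b9⊕b11⊕b13⊕b15 = 1⊕0⊕1⊕1⊕1⊕0⊕1⊕1 = 0
s2: b2⊕b3⊕b6⊕b7⊕b10⊕b11⊕b14⊕b15 = 1⊕0⊕0⊕1⊕0⊕0⊕1⊕1 = 0
s4: b4⊕b5⊕b6⊕b7⊕b12⊕b13⊕b14⊕b15 = 1⊕1⊕0⊕1⊕1⊕1⊕1⊕1 = 1
s8: b8⊕b9⊕b10⊕b11⊕b12⊕b13⊕b14⊕b15 = 1⊕1⊕0⊕0⊕1⊕1⊕1⊕1 = 0
Syndrome (s8...s1) = 0100 → position 4.
Overall parity (XOR of all 16 bits, including p0): 0⊕1⊕1⊕0⊕1⊕1⊕0⊕1⊕1⊕1⊕0⊕0⊕1⊕1⊕1⊕1 = 1
Overall=1, syndrome position=4 → single-bit error at position 4.

single 4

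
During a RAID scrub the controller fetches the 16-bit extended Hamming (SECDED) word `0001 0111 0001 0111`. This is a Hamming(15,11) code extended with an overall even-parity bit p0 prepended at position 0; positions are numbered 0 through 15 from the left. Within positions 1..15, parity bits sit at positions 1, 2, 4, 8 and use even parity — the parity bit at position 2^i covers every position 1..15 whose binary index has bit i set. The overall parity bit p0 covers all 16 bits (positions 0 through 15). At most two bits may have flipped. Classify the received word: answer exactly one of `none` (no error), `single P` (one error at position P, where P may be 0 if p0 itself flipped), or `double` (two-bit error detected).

none

s1: b1⊕b3⊕b5⊕b7⊕b9⊕b11⊕b13⊕b15 = 0⊕1⊕1⊕1⊕0⊕1⊕1⊕1 = 0
s2: b2⊕b3⊕b6⊕b7⊕b10⊕b11⊕b14⊕b15 = 0⊕1⊕1⊕1⊕0⊕1⊕1⊕1 = 0
s4: b4⊕b5⊕b6⊕b7⊕b12⊕b13⊕b14⊕b15 = 0⊕1⊕1⊕1⊕0⊕1⊕1⊕1 = 0
s8: b8⊕b9⊕b10⊕b11⊕b12⊕b13⊕b14⊕b15 = 0⊕0⊕0⊕1⊕0⊕1⊕1⊕1 = 0
Syndrome (s8...s1) = 0000 → position 0 (no error).
Overall parity (XOR of all 16 bits, including p0): 0⊕0⊕0⊕1⊕0⊕1⊕1⊕1⊕0⊕0⊕0⊕1⊕0⊕1⊕1⊕1 = 0
Overall=0, syndrome position=0 → no error.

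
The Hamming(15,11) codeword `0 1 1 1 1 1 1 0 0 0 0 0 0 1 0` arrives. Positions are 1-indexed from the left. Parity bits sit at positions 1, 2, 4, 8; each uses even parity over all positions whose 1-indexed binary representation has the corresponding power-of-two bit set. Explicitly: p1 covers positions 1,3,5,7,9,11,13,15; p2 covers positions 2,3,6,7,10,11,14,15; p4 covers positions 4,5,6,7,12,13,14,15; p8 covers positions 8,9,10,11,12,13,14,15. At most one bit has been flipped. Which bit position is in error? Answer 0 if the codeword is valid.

s1: b1⊕b3⊕b5⊕b7⊕b9⊕b11⊕b13⊕b15 = 0⊕1⊕1⊕1⊕0⊕0⊕0⊕0 = 1
s2: b2⊕b3⊕b6⊕b7⊕b10⊕b11⊕b14⊕b15 = 1⊕1⊕1⊕1⊕0⊕0⊕1⊕0 = 1
s4: b4⊕b5⊕b6⊕b7⊕b12⊕b13⊕b14⊕b15 = 1⊕1⊕1⊕1⊕0⊕0⊕1⊕0 = 1
s8: b8⊕b9⊕b10⊕b11⊕b12⊕b13⊕b14⊕b15 = 0⊕0⊕0⊕0⊕0⊕0⊕1⊕0 = 1
Syndrome (s8...s1) = 1111 → position 15.

15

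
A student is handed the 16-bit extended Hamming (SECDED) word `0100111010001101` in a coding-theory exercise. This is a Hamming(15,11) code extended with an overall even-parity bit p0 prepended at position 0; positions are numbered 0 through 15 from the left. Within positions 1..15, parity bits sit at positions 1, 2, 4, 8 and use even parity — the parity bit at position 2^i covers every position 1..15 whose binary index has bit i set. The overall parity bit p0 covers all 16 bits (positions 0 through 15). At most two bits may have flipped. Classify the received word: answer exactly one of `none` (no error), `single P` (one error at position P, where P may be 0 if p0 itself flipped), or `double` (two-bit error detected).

none

s1: b1⊕b3⊕b5⊕b7⊕b9⊕b11⊕b13⊕b15 = 1⊕0⊕1⊕0⊕0⊕0⊕1⊕1 = 0
s2: b2⊕b3⊕b6⊕b7⊕b10⊕b11⊕b14⊕b15 = 0⊕0⊕1⊕0⊕0⊕0⊕0⊕1 = 0
s4: b4⊕b5⊕b6⊕b7⊕b12⊕b13⊕b14⊕b15 = 1⊕1⊕1⊕0⊕1⊕1⊕0⊕1 = 0
s8: b8⊕b9⊕b10⊕b11⊕b12⊕b13⊕b14⊕b15 = 1⊕0⊕0⊕0⊕1⊕1⊕0⊕1 = 0
Syndrome (s8...s1) = 0000 → position 0 (no error).
Overall parity (XOR of all 16 bits, including p0): 0⊕1⊕0⊕0⊕1⊕1⊕1⊕0⊕1⊕0⊕0⊕0⊕1⊕1⊕0⊕1 = 0
Overall=0, syndrome position=0 → no error.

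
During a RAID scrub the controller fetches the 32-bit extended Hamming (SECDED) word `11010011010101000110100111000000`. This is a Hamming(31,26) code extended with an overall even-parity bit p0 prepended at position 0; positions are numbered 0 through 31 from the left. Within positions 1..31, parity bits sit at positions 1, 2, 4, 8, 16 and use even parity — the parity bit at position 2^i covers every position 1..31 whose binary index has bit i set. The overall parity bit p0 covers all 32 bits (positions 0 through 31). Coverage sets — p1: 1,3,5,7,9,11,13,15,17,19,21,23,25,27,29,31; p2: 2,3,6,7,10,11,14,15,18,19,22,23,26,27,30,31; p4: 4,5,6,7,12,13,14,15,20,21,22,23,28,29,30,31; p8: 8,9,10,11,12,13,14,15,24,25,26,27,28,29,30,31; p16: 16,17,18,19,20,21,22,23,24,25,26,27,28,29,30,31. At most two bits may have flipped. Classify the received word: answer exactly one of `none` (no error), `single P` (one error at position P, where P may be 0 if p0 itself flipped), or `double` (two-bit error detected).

double

s1: b1⊕b3⊕b5⊕b7⊕b9⊕b11⊕b13⊕b15⊕b17⊕b19⊕b21⊕b23⊕b25⊕b27⊕b29⊕b31 = 1⊕1⊕0⊕1⊕1⊕1⊕1⊕0⊕1⊕0⊕0⊕1⊕1⊕0⊕0⊕0 = 1
s2: b2⊕b3⊕b6⊕b7⊕b10⊕b11⊕b14⊕b15⊕b18⊕b19⊕b22⊕b23⊕b26⊕b27⊕b30⊕b31 = 0⊕1⊕1⊕1⊕0⊕1⊕0⊕0⊕1⊕0⊕0⊕1⊕0⊕0⊕0⊕0 = 0
s4: b4⊕b5⊕b6⊕b7⊕b12⊕b13⊕b14⊕b15⊕b20⊕b21⊕b22⊕b23⊕b28⊕b29⊕b30⊕b31 = 0⊕0⊕1⊕1⊕0⊕1⊕0⊕0⊕1⊕0⊕0⊕1⊕0⊕0⊕0⊕0 = 1
s8: b8⊕b9⊕b10⊕b11⊕b12⊕b13⊕b14⊕b15⊕b24⊕b25⊕b26⊕b27⊕b28⊕b29⊕b30⊕b31 = 0⊕1⊕0⊕1⊕0⊕1⊕0⊕0⊕1⊕1⊕0⊕0⊕0⊕0⊕0⊕0 = 1
s16: b16⊕b17⊕b18⊕b19⊕b20⊕b21⊕b22⊕b23⊕b24⊕b25⊕b26⊕b27⊕b28⊕b29⊕b30⊕b31 = 0⊕1⊕1⊕0⊕1⊕0⊕0⊕1⊕1⊕1⊕0⊕0⊕0⊕0⊕0⊕0 = 0
Syndrome (s16...s1) = 01101 → position 13.
Overall parity (XOR of all 32 bits, including p0): 1⊕1⊕0⊕1⊕0⊕0⊕1⊕1⊕0⊕1⊕0⊕1⊕0⊕1⊕0⊕0⊕0⊕1⊕1⊕0⊕1⊕0⊕0⊕1⊕1⊕1⊕0⊕0⊕0⊕0⊕0⊕0 = 0
Overall=0, syndrome position=13 → double-bit error detected (uncorrectable).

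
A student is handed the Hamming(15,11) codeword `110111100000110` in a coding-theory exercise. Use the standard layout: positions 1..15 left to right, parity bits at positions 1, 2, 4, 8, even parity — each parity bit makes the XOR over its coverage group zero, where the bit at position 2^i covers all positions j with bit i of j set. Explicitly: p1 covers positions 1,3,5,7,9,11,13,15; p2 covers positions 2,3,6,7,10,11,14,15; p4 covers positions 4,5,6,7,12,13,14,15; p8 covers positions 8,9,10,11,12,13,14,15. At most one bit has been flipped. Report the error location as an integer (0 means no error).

s1: b1⊕b3⊕b5⊕b7⊕b9⊕b11⊕b13⊕b15 = 1⊕0⊕1⊕1⊕0⊕0⊕1⊕0 = 0
s2: b2⊕b3⊕b6⊕b7⊕b10⊕b11⊕b14⊕b15 = 1⊕0⊕1⊕1⊕0⊕0⊕1⊕0 = 0
s4: b4⊕b5⊕b6⊕b7⊕b12⊕b13⊕b14⊕b15 = 1⊕1⊕1⊕1⊕0⊕1⊕1⊕0 = 0
s8: b8⊕b9⊕b10⊕b11⊕b12⊕b13⊕b14⊕b15 = 0⊕0⊕0⊕0⊕0⊕1⊕1⊕0 = 0
Syndrome (s8...s1) = 0000 → position 0 (no error).

0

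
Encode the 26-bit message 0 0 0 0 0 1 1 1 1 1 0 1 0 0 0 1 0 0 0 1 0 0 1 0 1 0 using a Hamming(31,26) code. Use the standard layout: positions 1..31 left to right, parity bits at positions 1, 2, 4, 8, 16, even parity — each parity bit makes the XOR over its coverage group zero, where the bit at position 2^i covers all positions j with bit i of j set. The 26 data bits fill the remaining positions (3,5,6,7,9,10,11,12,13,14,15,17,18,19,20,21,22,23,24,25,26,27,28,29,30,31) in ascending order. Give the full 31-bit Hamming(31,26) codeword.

1000000001111101100010001001010

Place data bits at non-power-of-two positions: b3=0, b5=0, b6=0, b7=0, b9=0, b10=1, b11=1, b12=1, b13=1, b14=1, b15=0, b17=1, b18=0, b19=0, b20=0, b21=1, b22=0, b23=0, b24=0, b25=1, b26=0, b27=0, b28=1, b29=0, b30=1, b31=0.
p1 = XOR of data positions {3,5,7,9,11,13,15,17,19,21,23,25,27,29,31} = 0⊕0⊕0⊕0⊕1⊕1⊕0⊕1⊕0⊕1⊕0⊕1⊕0⊕0⊕0 = 1
p2 = XOR of data positions {3,6,7,10,11,14,15,18,19,22,23,26,27,30,31} = 0⊕0⊕0⊕1⊕1⊕1⊕0⊕0⊕0⊕0⊕0⊕0⊕0⊕1⊕0 = 0
p4 = XOR of data positions {5,6,7,12,13,14,15,20,21,22,23,28,29,30,31} = 0⊕0⊕0⊕1⊕1⊕1⊕0⊕0⊕1⊕0⊕0⊕1⊕0⊕1⊕0 = 0
p8 = XOR of data positions {9,10,11,12,13,14,15,24,25,26,27,28,29,30,31} = 0⊕1⊕1⊕1⊕1⊕1⊕0⊕0⊕1⊕0⊕0⊕1⊕0⊕1⊕0 = 0
p16 = XOR of data positions {17,18,19,20,21,22,23,24,25,26,27,28,29,30,31} = 1⊕0⊕0⊕0⊕1⊕0⊕0⊕0⊕1⊕0⊕0⊕1⊕0⊕1⊕0 = 1
Codeword b1..b31 = 1000000001111101100010001001010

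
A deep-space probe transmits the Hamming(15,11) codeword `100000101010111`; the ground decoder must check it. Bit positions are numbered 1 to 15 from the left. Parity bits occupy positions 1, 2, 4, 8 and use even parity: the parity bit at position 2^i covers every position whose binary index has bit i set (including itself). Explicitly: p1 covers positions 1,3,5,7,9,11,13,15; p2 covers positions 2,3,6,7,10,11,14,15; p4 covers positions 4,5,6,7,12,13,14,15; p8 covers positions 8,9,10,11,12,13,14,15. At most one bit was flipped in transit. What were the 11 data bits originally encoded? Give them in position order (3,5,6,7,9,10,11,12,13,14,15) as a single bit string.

00011010111

s1: b1⊕b3⊕b5⊕b7⊕b9⊕b11⊕b13⊕b15 = 1⊕0⊕0⊕1⊕1⊕1⊕1⊕1 = 0
s2: b2⊕b3⊕b6⊕b7⊕b10⊕b11⊕b14⊕b15 = 0⊕0⊕0⊕1⊕0⊕1⊕1⊕1 = 0
s4: b4⊕b5⊕b6⊕b7⊕b12⊕b13⊕b14⊕b15 = 0⊕0⊕0⊕1⊕0⊕1⊕1⊕1 = 0
s8: b8⊕b9⊕b10⊕b11⊕b12⊕b13⊕b14⊕b15 = 0⊕1⊕0⊕1⊕0⊕1⊕1⊕1 = 1
Syndrome (s8...s1) = 1000 → position 8.
Flip bit 8: corrected codeword = 100000111010111
Data bits at positions 3,5,6,7,9,10,11,12,13,14,15: 00011010111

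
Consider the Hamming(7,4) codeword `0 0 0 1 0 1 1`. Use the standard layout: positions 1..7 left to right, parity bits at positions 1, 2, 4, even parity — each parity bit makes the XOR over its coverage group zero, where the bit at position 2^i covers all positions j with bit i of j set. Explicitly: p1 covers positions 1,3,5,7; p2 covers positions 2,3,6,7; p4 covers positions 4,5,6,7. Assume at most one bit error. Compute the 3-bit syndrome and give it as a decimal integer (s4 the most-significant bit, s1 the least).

5

s1: b1⊕b3⊕b5⊕b7 = 0⊕0⊕0⊕1 = 1
s2: b2⊕b3⊕b6⊕b7 = 0⊕0⊕1⊕1 = 0
s4: b4⊕b5⊕b6⊕b7 = 1⊕0⊕1⊕1 = 1
Syndrome (s4...s1) = 101 → position 5.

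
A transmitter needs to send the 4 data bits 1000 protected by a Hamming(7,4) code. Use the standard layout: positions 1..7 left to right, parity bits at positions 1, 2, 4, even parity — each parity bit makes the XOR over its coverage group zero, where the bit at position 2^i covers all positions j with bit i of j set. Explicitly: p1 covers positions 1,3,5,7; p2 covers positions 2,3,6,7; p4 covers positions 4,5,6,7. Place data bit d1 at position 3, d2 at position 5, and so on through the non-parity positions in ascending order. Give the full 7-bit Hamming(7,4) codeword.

Place data bits at non-power-of-two positions: b3=1, b5=0, b6=0, b7=0.
p1 = XOR of data positions {3,5,7} = 1⊕0⊕0 = 1
p2 = XOR of data positions {3,6,7} = 1⊕0⊕0 = 1
p4 = XOR of data positions {5,6,7} = 0⊕0⊕0 = 0
Codeword b1..b7 = 1110000

1110000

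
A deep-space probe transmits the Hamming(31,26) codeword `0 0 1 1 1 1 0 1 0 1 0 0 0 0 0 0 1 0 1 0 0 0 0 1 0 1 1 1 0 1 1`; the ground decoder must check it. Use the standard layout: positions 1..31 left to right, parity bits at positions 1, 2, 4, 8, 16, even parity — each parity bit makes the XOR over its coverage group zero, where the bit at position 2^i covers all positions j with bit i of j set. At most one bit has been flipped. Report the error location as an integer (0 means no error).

s1: b1⊕b3⊕b5⊕b7⊕b9⊕b11⊕b13⊕b15⊕b17⊕b19⊕b21⊕b23⊕b25⊕b27⊕b29⊕b31 = 0⊕1⊕1⊕0⊕0⊕0⊕0⊕0⊕1⊕1⊕0⊕0⊕0⊕1⊕0⊕1 = 0
s2: b2⊕b3⊕b6⊕b7⊕b10⊕b11⊕b14⊕b15⊕b18⊕b19⊕b22⊕b23⊕b26⊕b27⊕b30⊕b31 = 0⊕1⊕1⊕0⊕1⊕0⊕0⊕0⊕0⊕1⊕0⊕0⊕1⊕1⊕1⊕1 = 0
s4: b4⊕b5⊕b6⊕b7⊕b12⊕b13⊕b14⊕b15⊕b20⊕b21⊕b22⊕b23⊕b28⊕b29⊕b30⊕b31 = 1⊕1⊕1⊕0⊕0⊕0⊕0⊕0⊕0⊕0⊕0⊕0⊕1⊕0⊕1⊕1 = 0
s8: b8⊕b9⊕b10⊕b11⊕b12⊕b13⊕b14⊕b15⊕b24⊕b25⊕b26⊕b27⊕b28⊕b29⊕b30⊕b31 = 1⊕0⊕1⊕0⊕0⊕0⊕0⊕0⊕1⊕0⊕1⊕1⊕1⊕0⊕1⊕1 = 0
s16: b16⊕b17⊕b18⊕b19⊕b20⊕b21⊕b22⊕b23⊕b24⊕b25⊕b26⊕b27⊕b28⊕b29⊕b30⊕b31 = 0⊕1⊕0⊕1⊕0⊕0⊕0⊕0⊕1⊕0⊕1⊕1⊕1⊕0⊕1⊕1 = 0
Syndrome (s16...s1) = 00000 → position 0 (no error).

0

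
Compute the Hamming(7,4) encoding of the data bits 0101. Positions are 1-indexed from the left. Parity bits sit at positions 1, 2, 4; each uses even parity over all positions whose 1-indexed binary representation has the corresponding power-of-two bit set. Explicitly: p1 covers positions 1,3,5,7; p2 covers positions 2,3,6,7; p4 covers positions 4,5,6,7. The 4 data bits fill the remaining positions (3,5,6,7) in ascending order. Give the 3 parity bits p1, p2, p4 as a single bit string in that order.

010

Place data bits at non-power-of-two positions: b3=0, b5=1, b6=0, b7=1.
p1 = XOR of data positions {3,5,7} = 0⊕1⊕1 = 0
p2 = XOR of data positions {3,6,7} = 0⊕0⊕1 = 1
p4 = XOR of data positions {5,6,7} = 1⊕0⊕1 = 0
Parity bits p1,p2,p4 = 010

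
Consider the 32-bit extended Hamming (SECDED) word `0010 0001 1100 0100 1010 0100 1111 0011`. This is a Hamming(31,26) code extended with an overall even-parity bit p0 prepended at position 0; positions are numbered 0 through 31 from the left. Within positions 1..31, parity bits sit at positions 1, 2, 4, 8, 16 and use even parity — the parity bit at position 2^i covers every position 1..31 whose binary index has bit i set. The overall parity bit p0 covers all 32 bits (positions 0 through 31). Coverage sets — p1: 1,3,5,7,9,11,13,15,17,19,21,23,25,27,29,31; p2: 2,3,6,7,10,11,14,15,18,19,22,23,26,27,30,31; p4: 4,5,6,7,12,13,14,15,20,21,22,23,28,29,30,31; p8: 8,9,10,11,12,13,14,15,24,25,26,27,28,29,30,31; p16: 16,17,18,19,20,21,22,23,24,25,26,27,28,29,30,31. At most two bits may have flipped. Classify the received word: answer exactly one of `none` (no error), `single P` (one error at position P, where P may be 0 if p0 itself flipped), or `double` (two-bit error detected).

double

s1: b1⊕b3⊕b5⊕b7⊕b9⊕b11⊕b13⊕b15⊕b17⊕b19⊕b21⊕b23⊕b25⊕b27⊕b29⊕b31 = 0⊕0⊕0⊕1⊕1⊕0⊕1⊕0⊕0⊕0⊕1⊕0⊕1⊕1⊕0⊕1 = 1
s2: b2⊕b3⊕b6⊕b7⊕b10⊕b11⊕b14⊕b15⊕b18⊕b19⊕b22⊕b23⊕b26⊕b27⊕b30⊕b31 = 1⊕0⊕0⊕1⊕0⊕0⊕0⊕0⊕1⊕0⊕0⊕0⊕1⊕1⊕1⊕1 = 1
s4: b4⊕b5⊕b6⊕b7⊕b12⊕b13⊕b14⊕b15⊕b20⊕b21⊕b22⊕b23⊕b28⊕b29⊕b30⊕b31 = 0⊕0⊕0⊕1⊕0⊕1⊕0⊕0⊕0⊕1⊕0⊕0⊕0⊕0⊕1⊕1 = 1
s8: b8⊕b9⊕b10⊕b11⊕b12⊕b13⊕b14⊕b15⊕b24⊕b25⊕b26⊕b27⊕b28⊕b29⊕b30⊕b31 = 1⊕1⊕0⊕0⊕0⊕1⊕0⊕0⊕1⊕1⊕1⊕1⊕0⊕0⊕1⊕1 = 1
s16: b16⊕b17⊕b18⊕b19⊕b20⊕b21⊕b22⊕b23⊕b24⊕b25⊕b26⊕b27⊕b28⊕b29⊕b30⊕b31 = 1⊕0⊕1⊕0⊕0⊕1⊕0⊕0⊕1⊕1⊕1⊕1⊕0⊕0⊕1⊕1 = 1
Syndrome (s16...s1) = 11111 → position 31.
Overall parity (XOR of all 32 bits, including p0): 0⊕0⊕1⊕0⊕0⊕0⊕0⊕1⊕1⊕1⊕0⊕0⊕0⊕1⊕0⊕0⊕1⊕0⊕1⊕0⊕0⊕1⊕0⊕0⊕1⊕1⊕1⊕1⊕0⊕0⊕1⊕1 = 0
Overall=0, syndrome position=31 → double-bit error detected (uncorrectable).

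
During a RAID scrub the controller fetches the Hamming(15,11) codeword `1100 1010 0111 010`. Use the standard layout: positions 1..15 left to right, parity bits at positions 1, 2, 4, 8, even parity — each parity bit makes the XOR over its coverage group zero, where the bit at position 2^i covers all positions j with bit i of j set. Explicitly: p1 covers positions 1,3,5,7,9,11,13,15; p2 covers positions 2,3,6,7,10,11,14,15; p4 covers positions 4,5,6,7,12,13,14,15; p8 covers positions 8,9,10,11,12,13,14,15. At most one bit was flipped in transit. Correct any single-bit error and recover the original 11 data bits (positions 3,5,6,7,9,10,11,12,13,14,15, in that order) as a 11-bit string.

01010111010

s1: b1⊕b3⊕b5⊕b7⊕b9⊕b11⊕b13⊕b15 = 1⊕0⊕1⊕1⊕0⊕1⊕0⊕0 = 0
s2: b2⊕b3⊕b6⊕b7⊕b10⊕b11⊕b14⊕b15 = 1⊕0⊕0⊕1⊕1⊕1⊕1⊕0 = 1
s4: b4⊕b5⊕b6⊕b7⊕b12⊕b13⊕b14⊕b15 = 0⊕1⊕0⊕1⊕1⊕0⊕1⊕0 = 0
s8: b8⊕b9⊕b10⊕b11⊕b12⊕b13⊕b14⊕b15 = 0⊕0⊕1⊕1⊕1⊕0⊕1⊕0 = 0
Syndrome (s8...s1) = 0010 → position 2.
Flip bit 2: corrected codeword = 100010100111010
Data bits at positions 3,5,6,7,9,10,11,12,13,14,15: 01010111010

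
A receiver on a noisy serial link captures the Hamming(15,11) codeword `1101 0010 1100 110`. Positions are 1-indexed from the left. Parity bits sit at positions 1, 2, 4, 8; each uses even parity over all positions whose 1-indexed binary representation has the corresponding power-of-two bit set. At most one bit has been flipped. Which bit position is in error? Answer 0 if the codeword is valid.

0

s1: b1⊕b3⊕b5⊕b7⊕b9⊕b11⊕b13⊕b15 = 1⊕0⊕0⊕1⊕1⊕0⊕1⊕0 = 0
s2: b2⊕b3⊕b6⊕b7⊕b10⊕b11⊕b14⊕b15 = 1⊕0⊕0⊕1⊕1⊕0⊕1⊕0 = 0
s4: b4⊕b5⊕b6⊕b7⊕b12⊕b13⊕b14⊕b15 = 1⊕0⊕0⊕1⊕0⊕1⊕1⊕0 = 0
s8: b8⊕b9⊕b10⊕b11⊕b12⊕b13⊕b14⊕b15 = 0⊕1⊕1⊕0⊕0⊕1⊕1⊕0 = 0
Syndrome (s8...s1) = 0000 → position 0 (no error).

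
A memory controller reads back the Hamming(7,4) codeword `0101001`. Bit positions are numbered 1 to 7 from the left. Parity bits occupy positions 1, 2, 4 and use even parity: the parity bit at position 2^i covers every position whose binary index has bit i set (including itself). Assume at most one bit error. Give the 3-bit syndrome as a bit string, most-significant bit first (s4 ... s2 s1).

s1: b1⊕b3⊕b5⊕b7 = 0⊕0⊕0⊕1 = 1
s2: b2⊕b3⊕b6⊕b7 = 1⊕0⊕0⊕1 = 0
s4: b4⊕b5⊕b6⊕b7 = 1⊕0⊕0⊕1 = 0
Syndrome (s4...s1) = 001 → position 1.

001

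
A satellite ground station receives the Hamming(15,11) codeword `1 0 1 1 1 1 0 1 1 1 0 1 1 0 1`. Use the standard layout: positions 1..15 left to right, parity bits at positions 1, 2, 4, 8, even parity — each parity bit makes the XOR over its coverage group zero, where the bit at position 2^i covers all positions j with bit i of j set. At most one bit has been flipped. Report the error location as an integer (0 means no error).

s1: b1⊕b3⊕b5⊕b7⊕b9⊕b11⊕b13⊕b15 = 1⊕1⊕1⊕0⊕1⊕0⊕1⊕1 = 0
s2: b2⊕b3⊕b6⊕b7⊕b10⊕b11⊕b14⊕b15 = 0⊕1⊕1⊕0⊕1⊕0⊕0⊕1 = 0
s4: b4⊕b5⊕b6⊕b7⊕b12⊕b13⊕b14⊕b15 = 1⊕1⊕1⊕0⊕1⊕1⊕0⊕1 = 0
s8: b8⊕b9⊕b10⊕b11⊕b12⊕b13⊕b14⊕b15 = 1⊕1⊕1⊕0⊕1⊕1⊕0⊕1 = 0
Syndrome (s8...s1) = 0000 → position 0 (no error).

0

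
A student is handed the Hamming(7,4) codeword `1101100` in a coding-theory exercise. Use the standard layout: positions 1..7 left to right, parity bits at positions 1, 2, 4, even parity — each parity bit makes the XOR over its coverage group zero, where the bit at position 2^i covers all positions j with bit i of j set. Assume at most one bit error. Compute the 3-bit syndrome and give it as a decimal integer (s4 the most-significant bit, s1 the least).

s1: b1⊕b3⊕b5⊕b7 = 1⊕0⊕1⊕0 = 0
s2: b2⊕b3⊕b6⊕b7 = 1⊕0⊕0⊕0 = 1
s4: b4⊕b5⊕b6⊕b7 = 1⊕1⊕0⊕0 = 0
Syndrome (s4...s1) = 010 → position 2.

2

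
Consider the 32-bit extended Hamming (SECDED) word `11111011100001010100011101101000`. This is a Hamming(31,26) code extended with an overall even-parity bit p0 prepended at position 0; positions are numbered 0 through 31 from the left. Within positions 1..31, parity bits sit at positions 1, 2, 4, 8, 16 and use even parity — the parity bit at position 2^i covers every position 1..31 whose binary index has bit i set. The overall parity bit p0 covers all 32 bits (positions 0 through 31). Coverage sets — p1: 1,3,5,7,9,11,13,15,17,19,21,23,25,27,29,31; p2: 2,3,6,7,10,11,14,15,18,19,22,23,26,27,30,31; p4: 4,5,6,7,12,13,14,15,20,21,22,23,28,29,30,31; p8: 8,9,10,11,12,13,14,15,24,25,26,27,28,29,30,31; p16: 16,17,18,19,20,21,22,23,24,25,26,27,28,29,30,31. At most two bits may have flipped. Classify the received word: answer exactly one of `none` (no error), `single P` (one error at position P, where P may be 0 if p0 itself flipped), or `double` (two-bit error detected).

s1: b1⊕b3⊕b5⊕b7⊕b9⊕b11⊕b13⊕b15⊕b17⊕b19⊕b21⊕b23⊕b25⊕b27⊕b29⊕b31 = 1⊕1⊕0⊕1⊕0⊕0⊕1⊕1⊕1⊕0⊕1⊕1⊕1⊕0⊕0⊕0 = 1
s2: b2⊕b3⊕b6⊕b7⊕b10⊕b11⊕b14⊕b15⊕b18⊕b19⊕b22⊕b23⊕b26⊕b27⊕b30⊕b31 = 1⊕1⊕1⊕1⊕0⊕0⊕0⊕1⊕0⊕0⊕1⊕1⊕1⊕0⊕0⊕0 = 0
s4: b4⊕b5⊕b6⊕b7⊕b12⊕b13⊕b14⊕b15⊕b20⊕b21⊕b22⊕b23⊕b28⊕b29⊕b30⊕b31 = 1⊕0⊕1⊕1⊕0⊕1⊕0⊕1⊕0⊕1⊕1⊕1⊕1⊕0⊕0⊕0 = 1
s8: b8⊕b9⊕b10⊕b11⊕b12⊕b13⊕b14⊕b15⊕b24⊕b25⊕b26⊕b27⊕b28⊕b29⊕b30⊕b31 = 1⊕0⊕0⊕0⊕0⊕1⊕0⊕1⊕0⊕1⊕1⊕0⊕1⊕0⊕0⊕0 = 0
s16: b16⊕b17⊕b18⊕b19⊕b20⊕b21⊕b22⊕b23⊕b24⊕b25⊕b26⊕b27⊕b28⊕b29⊕b30⊕b31 = 0⊕1⊕0⊕0⊕0⊕1⊕1⊕1⊕0⊕1⊕1⊕0⊕1⊕0⊕0⊕0 = 1
Syndrome (s16...s1) = 10101 → position 21.
Overall parity (XOR of all 32 bits, including p0): 1⊕1⊕1⊕1⊕1⊕0⊕1⊕1⊕1⊕0⊕0⊕0⊕0⊕1⊕0⊕1⊕0⊕1⊕0⊕0⊕0⊕1⊕1⊕1⊕0⊕1⊕1⊕0⊕1⊕0⊕0⊕0 = 1
Overall=1, syndrome position=21 → single-bit error at position 21.

single 21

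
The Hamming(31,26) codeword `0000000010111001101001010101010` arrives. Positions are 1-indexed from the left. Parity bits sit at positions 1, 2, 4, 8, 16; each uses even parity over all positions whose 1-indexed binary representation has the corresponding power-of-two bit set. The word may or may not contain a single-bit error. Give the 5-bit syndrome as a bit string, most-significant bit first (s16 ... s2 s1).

s1: b1⊕b3⊕b5⊕b7⊕b9⊕b11⊕b13⊕b15⊕b17⊕b19⊕b21⊕b23⊕b25⊕b27⊕b29⊕b31 = 0⊕0⊕0⊕0⊕1⊕1⊕1⊕0⊕1⊕1⊕0⊕0⊕0⊕0⊕0⊕0 = 1
s2: b2⊕b3⊕b6⊕b7⊕b10⊕b11⊕b14⊕b15⊕b18⊕b19⊕b22⊕b23⊕b26⊕b27⊕b30⊕b31 = 0⊕0⊕0⊕0⊕0⊕1⊕0⊕0⊕0⊕1⊕1⊕0⊕1⊕0⊕1⊕0 = 1
s4: b4⊕b5⊕b6⊕b7⊕b12⊕b13⊕b14⊕b15⊕b20⊕b21⊕b22⊕b23⊕b28⊕b29⊕b30⊕b31 = 0⊕0⊕0⊕0⊕1⊕1⊕0⊕0⊕0⊕0⊕1⊕0⊕1⊕0⊕1⊕0 = 1
s8: b8⊕b9⊕b10⊕b11⊕b12⊕b13⊕b14⊕b15⊕b24⊕b25⊕b26⊕b27⊕b28⊕b29⊕b30⊕b31 = 0⊕1⊕0⊕1⊕1⊕1⊕0⊕0⊕1⊕0⊕1⊕0⊕1⊕0⊕1⊕0 = 0
s16: b16⊕b17⊕b18⊕b19⊕b20⊕b21⊕b22⊕b23⊕b24⊕b25⊕b26⊕b27⊕b28⊕b29⊕b30⊕b31 = 1⊕1⊕0⊕1⊕0⊕0⊕1⊕0⊕1⊕0⊕1⊕0⊕1⊕0⊕1⊕0 = 0
Syndrome (s16...s1) = 00111 → position 7.

00111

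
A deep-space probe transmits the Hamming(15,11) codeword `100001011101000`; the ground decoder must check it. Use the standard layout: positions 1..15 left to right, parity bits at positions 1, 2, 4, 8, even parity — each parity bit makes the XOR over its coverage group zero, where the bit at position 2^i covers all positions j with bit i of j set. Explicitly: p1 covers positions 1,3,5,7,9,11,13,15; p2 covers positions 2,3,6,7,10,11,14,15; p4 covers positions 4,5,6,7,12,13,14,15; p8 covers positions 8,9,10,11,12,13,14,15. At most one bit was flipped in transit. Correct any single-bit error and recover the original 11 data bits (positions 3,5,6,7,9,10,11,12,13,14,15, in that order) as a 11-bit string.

s1: b1⊕b3⊕b5⊕b7⊕b9⊕b11⊕b13⊕b15 = 1⊕0⊕0⊕0⊕1⊕0⊕0⊕0 = 0
s2: b2⊕b3⊕b6⊕b7⊕b10⊕b11⊕b14⊕b15 = 0⊕0⊕1⊕0⊕1⊕0⊕0⊕0 = 0
s4: b4⊕b5⊕b6⊕b7⊕b12⊕b13⊕b14⊕b15 = 0⊕0⊕1⊕0⊕1⊕0⊕0⊕0 = 0
s8: b8⊕b9⊕b10⊕b11⊕b12⊕b13⊕b14⊕b15 = 1⊕1⊕1⊕0⊕1⊕0⊕0⊕0 = 0
Syndrome (s8...s1) = 0000 → position 0 (no error).
No correction needed.
Data bits at positions 3,5,6,7,9,10,11,12,13,14,15: 00101101000

00101101000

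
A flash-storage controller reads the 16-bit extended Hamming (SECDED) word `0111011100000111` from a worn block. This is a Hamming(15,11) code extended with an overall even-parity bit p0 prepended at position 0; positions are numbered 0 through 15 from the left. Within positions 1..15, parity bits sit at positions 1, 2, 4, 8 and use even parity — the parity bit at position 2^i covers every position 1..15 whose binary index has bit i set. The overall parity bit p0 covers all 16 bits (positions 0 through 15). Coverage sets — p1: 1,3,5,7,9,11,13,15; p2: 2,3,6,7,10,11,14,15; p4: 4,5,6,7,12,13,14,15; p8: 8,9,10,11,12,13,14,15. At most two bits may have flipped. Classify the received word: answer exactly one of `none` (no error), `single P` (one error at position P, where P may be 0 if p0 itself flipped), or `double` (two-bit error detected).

single 8

s1: b1⊕b3⊕b5⊕b7⊕b9⊕b11⊕b13⊕b15 = 1⊕1⊕1⊕1⊕0⊕0⊕1⊕1 = 0
s2: b2⊕b3⊕b6⊕b7⊕b10⊕b11⊕b14⊕b15 = 1⊕1⊕1⊕1⊕0⊕0⊕1⊕1 = 0
s4: b4⊕b5⊕b6⊕b7⊕b12⊕b13⊕b14⊕b15 = 0⊕1⊕1⊕1⊕0⊕1⊕1⊕1 = 0
s8: b8⊕b9⊕b10⊕b11⊕b12⊕b13⊕b14⊕b15 = 0⊕0⊕0⊕0⊕0⊕1⊕1⊕1 = 1
Syndrome (s8...s1) = 1000 → position 8.
Overall parity (XOR of all 16 bits, including p0): 0⊕1⊕1⊕1⊕0⊕1⊕1⊕1⊕0⊕0⊕0⊕0⊕0⊕1⊕1⊕1 = 1
Overall=1, syndrome position=8 → single-bit error at position 8.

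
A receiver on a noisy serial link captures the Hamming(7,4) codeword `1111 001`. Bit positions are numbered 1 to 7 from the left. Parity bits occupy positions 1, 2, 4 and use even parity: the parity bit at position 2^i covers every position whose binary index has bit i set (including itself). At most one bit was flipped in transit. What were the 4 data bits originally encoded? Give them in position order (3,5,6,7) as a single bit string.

s1: b1⊕b3⊕b5⊕b7 = 1⊕1⊕0⊕1 = 1
s2: b2⊕b3⊕b6⊕b7 = 1⊕1⊕0⊕1 = 1
s4: b4⊕b5⊕b6⊕b7 = 1⊕0⊕0⊕1 = 0
Syndrome (s4...s1) = 011 → position 3.
Flip bit 3: corrected codeword = 1101001
Data bits at positions 3,5,6,7: 0001

0001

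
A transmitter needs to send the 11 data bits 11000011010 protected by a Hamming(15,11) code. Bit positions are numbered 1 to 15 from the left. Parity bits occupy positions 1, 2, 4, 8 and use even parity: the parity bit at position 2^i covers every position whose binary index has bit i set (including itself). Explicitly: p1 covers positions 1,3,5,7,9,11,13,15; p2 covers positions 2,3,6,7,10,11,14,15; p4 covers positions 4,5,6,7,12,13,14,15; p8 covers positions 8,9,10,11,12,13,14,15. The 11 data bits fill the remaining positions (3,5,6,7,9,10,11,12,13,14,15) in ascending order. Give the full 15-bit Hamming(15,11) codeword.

Place data bits at non-power-of-two positions: b3=1, b5=1, b6=0, b7=0, b9=0, b10=0, b11=1, b12=1, b13=0, b14=1, b15=0.
p1 = XOR of data positions {3,5,7,9,11,13,15} = 1⊕1⊕0⊕0⊕1⊕0⊕0 = 1
p2 = XOR of data positions {3,6,7,10,11,14,15} = 1⊕0⊕0⊕0⊕1⊕1⊕0 = 1
p4 = XOR of data positions {5,6,7,12,13,14,15} = 1⊕0⊕0⊕1⊕0⊕1⊕0 = 1
p8 = XOR of data positions {9,10,11,12,13,14,15} = 0⊕0⊕1⊕1⊕0⊕1⊕0 = 1
Codeword b1..b15 = 111110010011010

111110010011010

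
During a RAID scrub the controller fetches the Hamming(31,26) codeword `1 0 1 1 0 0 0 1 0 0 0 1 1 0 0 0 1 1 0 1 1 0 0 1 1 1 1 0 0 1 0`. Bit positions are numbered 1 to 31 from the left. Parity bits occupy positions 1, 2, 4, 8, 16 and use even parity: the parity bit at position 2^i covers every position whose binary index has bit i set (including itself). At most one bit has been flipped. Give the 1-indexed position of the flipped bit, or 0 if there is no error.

19

s1: b1⊕b3⊕b5⊕b7⊕b9⊕b11⊕b13⊕b15⊕b17⊕b19⊕b21⊕b23⊕b25⊕b27⊕b29⊕b31 = 1⊕1⊕0⊕0⊕0⊕0⊕1⊕0⊕1⊕0⊕1⊕0⊕1⊕1⊕0⊕0 = 1
s2: b2⊕b3⊕b6⊕b7⊕b10⊕b11⊕b14⊕b15⊕b18⊕b19⊕b22⊕b23⊕b26⊕b27⊕b30⊕b31 = 0⊕1⊕0⊕0⊕0⊕0⊕0⊕0⊕1⊕0⊕0⊕0⊕1⊕1⊕1⊕0 = 1
s4: b4⊕b5⊕b6⊕b7⊕b12⊕b13⊕b14⊕b15⊕b20⊕b21⊕b22⊕b23⊕b28⊕b29⊕b30⊕b31 = 1⊕0⊕0⊕0⊕1⊕1⊕0⊕0⊕1⊕1⊕0⊕0⊕0⊕0⊕1⊕0 = 0
s8: b8⊕b9⊕b10⊕b11⊕b12⊕b13⊕b14⊕b15⊕b24⊕b25⊕b26⊕b27⊕b28⊕b29⊕b30⊕b31 = 1⊕0⊕0⊕0⊕1⊕1⊕0⊕0⊕1⊕1⊕1⊕1⊕0⊕0⊕1⊕0 = 0
s16: b16⊕b17⊕b18⊕b19⊕b20⊕b21⊕b22⊕b23⊕b24⊕b25⊕b26⊕b27⊕b28⊕b29⊕b30⊕b31 = 0⊕1⊕1⊕0⊕1⊕1⊕0⊕0⊕1⊕1⊕1⊕1⊕0⊕0⊕1⊕0 = 1
Syndrome (s16...s1) = 10011 → position 19.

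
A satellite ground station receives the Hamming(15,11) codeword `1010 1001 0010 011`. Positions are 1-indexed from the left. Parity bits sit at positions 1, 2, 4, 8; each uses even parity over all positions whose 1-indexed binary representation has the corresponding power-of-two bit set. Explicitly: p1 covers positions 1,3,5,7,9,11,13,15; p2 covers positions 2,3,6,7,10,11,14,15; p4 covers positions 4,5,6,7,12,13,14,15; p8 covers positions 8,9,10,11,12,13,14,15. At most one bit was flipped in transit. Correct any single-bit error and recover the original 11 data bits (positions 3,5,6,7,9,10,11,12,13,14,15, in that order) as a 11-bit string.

10000010011

s1: b1⊕b3⊕b5⊕b7⊕b9⊕b11⊕b13⊕b15 = 1⊕1⊕1⊕0⊕0⊕1⊕0⊕1 = 1
s2: b2⊕b3⊕b6⊕b7⊕b10⊕b11⊕b14⊕b15 = 0⊕1⊕0⊕0⊕0⊕1⊕1⊕1 = 0
s4: b4⊕b5⊕b6⊕b7⊕b12⊕b13⊕b14⊕b15 = 0⊕1⊕0⊕0⊕0⊕0⊕1⊕1 = 1
s8: b8⊕b9⊕b10⊕b11⊕b12⊕b13⊕b14⊕b15 = 1⊕0⊕0⊕1⊕0⊕0⊕1⊕1 = 0
Syndrome (s8...s1) = 0101 → position 5.
Flip bit 5: corrected codeword = 101000010010011
Data bits at positions 3,5,6,7,9,10,11,12,13,14,15: 10000010011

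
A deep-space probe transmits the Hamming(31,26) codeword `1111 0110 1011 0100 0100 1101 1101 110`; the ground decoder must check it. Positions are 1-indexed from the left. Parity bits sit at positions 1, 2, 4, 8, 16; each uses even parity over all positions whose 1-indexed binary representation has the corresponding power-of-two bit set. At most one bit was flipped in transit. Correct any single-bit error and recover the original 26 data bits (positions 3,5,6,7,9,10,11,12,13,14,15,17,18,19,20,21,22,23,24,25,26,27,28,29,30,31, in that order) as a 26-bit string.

10111011010010011011101110

s1: b1⊕b3⊕b5⊕b7⊕b9⊕b11⊕b13⊕b15⊕b17⊕b19⊕b21⊕b23⊕b25⊕b27⊕b29⊕b31 = 1⊕1⊕0⊕1⊕1⊕1⊕0⊕0⊕0⊕0⊕1⊕0⊕1⊕0⊕1⊕0 = 0
s2: b2⊕b3⊕b6⊕b7⊕b10⊕b11⊕b14⊕b15⊕b18⊕b19⊕b22⊕b23⊕b26⊕b27⊕b30⊕b31 = 1⊕1⊕1⊕1⊕0⊕1⊕1⊕0⊕1⊕0⊕1⊕0⊕1⊕0⊕1⊕0 = 0
s4: b4⊕b5⊕b6⊕b7⊕b12⊕b13⊕b14⊕b15⊕b20⊕b21⊕b22⊕b23⊕b28⊕b29⊕b30⊕b31 = 1⊕0⊕1⊕1⊕1⊕0⊕1⊕0⊕0⊕1⊕1⊕0⊕1⊕1⊕1⊕0 = 0
s8: b8⊕b9⊕b10⊕b11⊕b12⊕b13⊕b14⊕b15⊕b24⊕b25⊕b26⊕b27⊕b28⊕b29⊕b30⊕b31 = 0⊕1⊕0⊕1⊕1⊕0⊕1⊕0⊕1⊕1⊕1⊕0⊕1⊕1⊕1⊕0 = 0
s16: b16⊕b17⊕b18⊕b19⊕b20⊕b21⊕b22⊕b23⊕b24⊕b25⊕b26⊕b27⊕b28⊕b29⊕b30⊕b31 = 0⊕0⊕1⊕0⊕0⊕1⊕1⊕0⊕1⊕1⊕1⊕0⊕1⊕1⊕1⊕0 = 1
Syndrome (s16...s1) = 10000 → position 16.
Flip bit 16: corrected codeword = 1111011010110101010011011101110
Data bits at positions 3,5,6,7,9,10,11,12,13,14,15,17,18,19,20,21,22,23,24,25,26,27,28,29,30,31: 10111011010010011011101110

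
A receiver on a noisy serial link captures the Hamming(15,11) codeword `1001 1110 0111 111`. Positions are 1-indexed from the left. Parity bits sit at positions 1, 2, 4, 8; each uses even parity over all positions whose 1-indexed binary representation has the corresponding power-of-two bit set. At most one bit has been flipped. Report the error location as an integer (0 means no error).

s1: b1⊕b3⊕b5⊕b7⊕b9⊕b11⊕b13⊕b15 = 1⊕0⊕1⊕1⊕0⊕1⊕1⊕1 = 0
s2: b2⊕b3⊕b6⊕b7⊕b10⊕b11⊕b14⊕b15 = 0⊕0⊕1⊕1⊕1⊕1⊕1⊕1 = 0
s4: b4⊕b5⊕b6⊕b7⊕b12⊕b13⊕b14⊕b15 = 1⊕1⊕1⊕1⊕1⊕1⊕1⊕1 = 0
s8: b8⊕b9⊕b10⊕b11⊕b12⊕b13⊕b14⊕b15 = 0⊕0⊕1⊕1⊕1⊕1⊕1⊕1 = 0
Syndrome (s8...s1) = 0000 → position 0 (no error).

0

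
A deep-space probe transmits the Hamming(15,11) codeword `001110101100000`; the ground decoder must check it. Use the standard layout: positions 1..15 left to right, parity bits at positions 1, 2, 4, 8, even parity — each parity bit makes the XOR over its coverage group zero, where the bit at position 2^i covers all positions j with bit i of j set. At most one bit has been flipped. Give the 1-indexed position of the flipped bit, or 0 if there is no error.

s1: b1⊕b3⊕b5⊕b7⊕b9⊕b11⊕b13⊕b15 = 0⊕1⊕1⊕1⊕1⊕0⊕0⊕0 = 0
s2: b2⊕b3⊕b6⊕b7⊕b10⊕b11⊕b14⊕b15 = 0⊕1⊕0⊕1⊕1⊕0⊕0⊕0 = 1
s4: b4⊕b5⊕b6⊕b7⊕b12⊕b13⊕b14⊕b15 = 1⊕1⊕0⊕1⊕0⊕0⊕0⊕0 = 1
s8: b8⊕b9⊕b10⊕b11⊕b12⊕b13⊕b14⊕b15 = 0⊕1⊕1⊕0⊕0⊕0⊕0⊕0 = 0
Syndrome (s8...s1) = 0110 → position 6.

6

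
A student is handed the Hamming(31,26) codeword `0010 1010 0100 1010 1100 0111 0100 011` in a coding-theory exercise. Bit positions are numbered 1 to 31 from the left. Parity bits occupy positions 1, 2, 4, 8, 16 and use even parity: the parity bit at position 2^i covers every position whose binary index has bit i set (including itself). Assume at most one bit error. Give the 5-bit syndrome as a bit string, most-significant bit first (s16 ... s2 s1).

s1: b1⊕b3⊕b5⊕b7⊕b9⊕b11⊕b13⊕b15⊕b17⊕b19⊕b21⊕b23⊕b25⊕b27⊕b29⊕b31 = 0⊕1⊕1⊕1⊕0⊕0⊕1⊕1⊕1⊕0⊕0⊕1⊕0⊕0⊕0⊕1 = 0
s2: b2⊕b3⊕b6⊕b7⊕b10⊕b11⊕b14⊕b15⊕b18⊕b19⊕b22⊕b23⊕b26⊕b27⊕b30⊕b31 = 0⊕1⊕0⊕1⊕1⊕0⊕0⊕1⊕1⊕0⊕1⊕1⊕1⊕0⊕1⊕1 = 0
s4: b4⊕b5⊕b6⊕b7⊕b12⊕b13⊕b14⊕b15⊕b20⊕b21⊕b22⊕b23⊕b28⊕b29⊕b30⊕b31 = 0⊕1⊕0⊕1⊕0⊕1⊕0⊕1⊕0⊕0⊕1⊕1⊕0⊕0⊕1⊕1 = 0
s8: b8⊕b9⊕b10⊕b11⊕b12⊕b13⊕b14⊕b15⊕b24⊕b25⊕b26⊕b27⊕b28⊕b29⊕b30⊕b31 = 0⊕0⊕1⊕0⊕0⊕1⊕0⊕1⊕1⊕0⊕1⊕0⊕0⊕0⊕1⊕1 = 1
s16: b16⊕b17⊕b18⊕b19⊕b20⊕b21⊕b22⊕b23⊕b24⊕b25⊕b26⊕b27⊕b28⊕b29⊕b30⊕b31 = 0⊕1⊕1⊕0⊕0⊕0⊕1⊕1⊕1⊕0⊕1⊕0⊕0⊕0⊕1⊕1 = 0
Syndrome (s16...s1) = 01000 → position 8.

01000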